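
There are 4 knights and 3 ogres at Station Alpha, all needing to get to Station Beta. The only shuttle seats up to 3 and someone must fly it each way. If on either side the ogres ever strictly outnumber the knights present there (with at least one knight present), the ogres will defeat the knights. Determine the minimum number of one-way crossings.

Counting alone: each trip to Station Beta takes at most 3 across and each return brings at least 1 back, so after t trips out (and t−1 returns) at most 3t − (t−1) of the 7 are across; that first reaches 7 at t = 3, so at least 5 crossings are needed.
The plan below uses exactly 5 crossings, so it is optimal:
1. 3 ogres → Station Beta.  (Station Alpha: 4K 0O; Station Beta: 0K 3O)
2. 1 ogre ← Station Alpha.  (Station Alpha: 4K 1O; Station Beta: 0K 2O)
3. 3 knights → Station Beta.  (Station Alpha: 1K 1O; Station Beta: 3K 2O)
4. 1 knight ← Station Alpha.  (Station Alpha: 2K 1O; Station Beta: 2K 2O)
5. 2 knights and 1 ogre → Station Beta.  (Station Alpha: 0K 0O; Station Beta: 4K 3O)

5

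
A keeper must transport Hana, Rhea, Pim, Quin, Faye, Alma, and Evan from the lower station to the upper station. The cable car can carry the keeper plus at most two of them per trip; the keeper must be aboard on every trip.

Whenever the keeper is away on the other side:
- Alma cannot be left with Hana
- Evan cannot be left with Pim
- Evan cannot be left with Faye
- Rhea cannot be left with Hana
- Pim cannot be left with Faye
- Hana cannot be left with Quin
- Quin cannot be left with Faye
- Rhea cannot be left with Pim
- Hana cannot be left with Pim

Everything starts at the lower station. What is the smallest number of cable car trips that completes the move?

impossible

Whatever the first load, the items left behind include a forbidden pair without the keeper. No opening move is safe, so no plan exists.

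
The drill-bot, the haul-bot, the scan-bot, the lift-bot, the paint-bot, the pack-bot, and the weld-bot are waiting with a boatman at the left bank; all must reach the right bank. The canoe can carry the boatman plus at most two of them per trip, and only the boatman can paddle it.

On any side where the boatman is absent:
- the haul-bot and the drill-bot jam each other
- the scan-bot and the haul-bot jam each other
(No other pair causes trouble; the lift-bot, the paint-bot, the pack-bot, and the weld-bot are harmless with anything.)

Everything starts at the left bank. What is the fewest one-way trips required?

Counting alone: the boatman can take at most 2 across per trip to the right bank, so moving all 7 needs at least 4 loaded trips out, with a return between consecutive ones — at least 7 crossings.
The plan below uses exactly 7 crossings, so it is optimal:
1. Boatman goes to the right bank with the haul-bot.  [the left bank: the drill-bot, the lift-bot, the pack-bot, the paint-bot, the scan-bot, the weld-bot | the right bank: the haul-bot]
2. Boatman goes back to the left bank alone.  [the left bank: the drill-bot, the lift-bot, the pack-bot, the paint-bot, the scan-bot, the weld-bot | the right bank: the haul-bot]
3. Boatman goes to the right bank with the lift-bot and the paint-bot.  [the left bank: the drill-bot, the pack-bot, the scan-bot, the weld-bot | the right bank: the haul-bot, the lift-bot, the paint-bot]
4. Boatman goes back to the left bank alone.  [the left bank: the drill-bot, the pack-bot, the scan-bot, the weld-bot | the right bank: the haul-bot, the lift-bot, the paint-bot]
5. Boatman goes to the right bank with the pack-bot and the weld-bot.  [the left bank: the drill-bot, the scan-bot | the right bank: the haul-bot, the lift-bot, the pack-bot, the paint-bot, the weld-bot]
6. Boatman goes back to the left bank alone.  [the left bank: the drill-bot, the scan-bot | the right bank: the haul-bot, the lift-bot, the pack-bot, the paint-bot, the weld-bot]
7. Boatman goes to the right bank with the drill-bot and the scan-bot.  [the left bank: — | the right bank: the drill-bot, the haul-bot, the lift-bot, the pack-bot, the paint-bot, the scan-bot, the weld-bot]

7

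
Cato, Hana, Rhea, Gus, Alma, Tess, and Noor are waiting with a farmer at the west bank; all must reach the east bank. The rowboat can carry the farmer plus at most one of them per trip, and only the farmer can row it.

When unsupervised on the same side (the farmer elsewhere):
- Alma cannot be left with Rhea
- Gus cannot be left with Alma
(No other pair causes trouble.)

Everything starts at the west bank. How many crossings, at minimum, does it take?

Counting alone: the farmer can take at most 1 across per trip to the east bank, so moving all 7 needs at least 7 loaded trips out, with a return between consecutive ones — at least 13 crossings.
The safety rule pushes this higher. Following every safe sequence of crossings, the most of the 7 that can be at the east bank as the rowboat arrives there on crossing 13 is 6 — never all 7.
So no plan with fewer than 15 crossings exists, and this one achieves 15:
1. Farmer goes to the east bank with Alma.  [the west bank: Cato, Gus, Hana, Noor, Rhea, Tess | the east bank: Alma]
2. Farmer goes back to the west bank alone.  [the west bank: Cato, Gus, Hana, Noor, Rhea, Tess | the east bank: Alma]
3. Farmer goes to the east bank with Cato.  [the west bank: Gus, Hana, Noor, Rhea, Tess | the east bank: Alma, Cato]
4. Farmer goes back to the west bank alone.  [the west bank: Gus, Hana, Noor, Rhea, Tess | the east bank: Alma, Cato]
5. Farmer goes to the east bank with Hana.  [the west bank: Gus, Noor, Rhea, Tess | the east bank: Alma, Cato, Hana]
6. Farmer goes back to the west bank alone.  [the west bank: Gus, Noor, Rhea, Tess | the east bank: Alma, Cato, Hana]
7. Farmer goes to the east bank with Rhea.  [the west bank: Gus, Noor, Tess | the east bank: Alma, Cato, Hana, Rhea]
8. Farmer goes back to the west bank with Alma.  [the west bank: Alma, Gus, Noor, Tess | the east bank: Cato, Hana, Rhea]
9. Farmer goes to the east bank with Gus.  [the west bank: Alma, Noor, Tess | the east bank: Cato, Gus, Hana, Rhea]
10. Farmer goes back to the west bank alone.  [the west bank: Alma, Noor, Tess | the east bank: Cato, Gus, Hana, Rhea]
11. Farmer goes to the east bank with Tess.  [the west bank: Alma, Noor | the east bank: Cato, Gus, Hana, Rhea, Tess]
12. Farmer goes back to the west bank alone.  [the west bank: Alma, Noor | the east bank: Cato, Gus, Hana, Rhea, Tess]
13. Farmer goes to the east bank with Noor.  [the west bank: Alma | the east bank: Cato, Gus, Hana, Noor, Rhea, Tess]
14. Farmer goes back to the west bank alone.  [the west bank: Alma | the east bank: Cato, Gus, Hana, Noor, Rhea, Tess]
15. Farmer goes to the east bank with Alma.  [the west bank: — | the east bank: Alma, Cato, Gus, Hana, Noor, Rhea, Tess]

15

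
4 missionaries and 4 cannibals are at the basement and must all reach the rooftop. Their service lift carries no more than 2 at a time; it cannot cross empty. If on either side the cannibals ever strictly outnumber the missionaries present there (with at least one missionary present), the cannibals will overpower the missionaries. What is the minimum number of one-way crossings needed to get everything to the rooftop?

Following every safe sequence of crossings from the start, the most of the 8 that can be at the rooftop as the service lift arrives there on crossings 1, 3, 5 is 2, 3, 4 respectively; the best ever achieved is 4 of 8.
From crossing 7 on, no configuration arises that was not already reachable earlier: only 11 distinct safe configurations (who is on which side, and where the service lift is) can ever be reached, none of them has everyone across, and every continuation just revisits them. They are: 0 missionaries + 0 cannibals across (service lift back at the start); 0 missionaries + 1 cannibal across (service lift there); 0 missionaries + 1 cannibal across (service lift back at the start); 0 missionaries + 2 cannibals across (service lift there); 0 missionaries + 2 cannibals across (service lift back at the start); 0 missionaries + 3 cannibals across (service lift there); 0 missionaries + 3 cannibals across (service lift back at the start); 0 missionaries + 4 cannibals across (service lift there); 1 missionary + 1 cannibal across (service lift there); 1 missionary + 1 cannibal across (service lift back at the start); 2 missionaries + 2 cannibals across (service lift there). So no valid plan exists.

impossible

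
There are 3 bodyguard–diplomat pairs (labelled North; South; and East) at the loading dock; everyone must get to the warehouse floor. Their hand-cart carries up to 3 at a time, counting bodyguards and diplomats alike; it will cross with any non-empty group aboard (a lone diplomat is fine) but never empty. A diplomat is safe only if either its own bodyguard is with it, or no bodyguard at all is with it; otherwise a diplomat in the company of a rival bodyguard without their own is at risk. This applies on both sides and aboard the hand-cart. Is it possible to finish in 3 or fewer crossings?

Counting alone: each trip to the warehouse floor takes at most 3 across and each return brings at least 1 back, so after t trips out (and t−1 returns) at most 3t − (t−1) of the 6 are across; that first reaches 6 at t = 3, so at least 5 crossings are needed.
Since 3 < 5, 3 crossings cannot be enough. (The shortest complete plan in fact takes 5:)
1. bodyguard North and diplomat North cross → the warehouse floor.
2. bodyguard North crosses ← the loading dock.
3. bodyguard East, bodyguard North, and bodyguard South cross → the warehouse floor.
4. diplomat North crosses ← the loading dock.
5. diplomat East, diplomat North, and diplomat South cross → the warehouse floor.

No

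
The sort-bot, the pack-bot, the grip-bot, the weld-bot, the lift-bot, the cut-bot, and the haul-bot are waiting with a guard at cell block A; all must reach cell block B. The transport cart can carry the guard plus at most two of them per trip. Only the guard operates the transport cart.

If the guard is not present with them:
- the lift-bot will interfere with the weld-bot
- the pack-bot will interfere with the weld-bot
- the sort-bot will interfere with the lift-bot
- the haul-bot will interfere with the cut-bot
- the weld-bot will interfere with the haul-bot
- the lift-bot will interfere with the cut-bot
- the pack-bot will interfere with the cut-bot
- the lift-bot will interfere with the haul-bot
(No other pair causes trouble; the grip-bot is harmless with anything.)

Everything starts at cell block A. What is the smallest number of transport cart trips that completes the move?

impossible

Whatever the first load, the items left behind include a forbidden pair without the guard. No opening move is safe, so no plan exists.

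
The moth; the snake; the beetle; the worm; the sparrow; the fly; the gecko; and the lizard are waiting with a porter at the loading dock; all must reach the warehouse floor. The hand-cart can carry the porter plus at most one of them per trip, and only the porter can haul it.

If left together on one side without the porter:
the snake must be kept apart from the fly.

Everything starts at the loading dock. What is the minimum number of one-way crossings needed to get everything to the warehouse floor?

15

Counting alone: the porter can take at most 1 across per trip to the warehouse floor, so moving all 8 needs at least 8 loaded trips out, with a return between consecutive ones — at least 15 crossings.
The plan below uses exactly 15 crossings, so it is optimal:
1. Porter goes to the warehouse floor with the snake.
2. Porter goes back to the loading dock alone.
3. Porter goes to the warehouse floor with the moth.
4. Porter goes back to the loading dock alone.
5. Porter goes to the warehouse floor with the beetle.
6. Porter goes back to the loading dock alone.
7. Porter goes to the warehouse floor with the worm.
8. Porter goes back to the loading dock alone.
9. Porter goes to the warehouse floor with the sparrow.
10. Porter goes back to the loading dock alone.
11. Porter goes to the warehouse floor with the gecko.
12. Porter goes back to the loading dock alone.
13. Porter goes to the warehouse floor with the lizard.
14. Porter goes back to the loading dock alone.
15. Porter goes to the warehouse floor with the fly.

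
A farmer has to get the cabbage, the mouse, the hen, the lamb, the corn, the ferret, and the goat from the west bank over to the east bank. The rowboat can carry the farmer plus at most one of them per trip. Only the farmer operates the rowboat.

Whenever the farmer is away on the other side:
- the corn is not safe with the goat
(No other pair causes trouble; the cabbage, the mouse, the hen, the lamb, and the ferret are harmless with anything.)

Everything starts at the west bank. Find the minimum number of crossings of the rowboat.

13

Counting alone: the farmer can take at most 1 across per trip to the east bank, so moving all 7 needs at least 7 loaded trips out, with a return between consecutive ones — at least 13 crossings.
The plan below uses exactly 13 crossings, so it is optimal:
1. Farmer goes to the east bank with the corn.  [the west bank: the cabbage, the ferret, the goat, the hen, the lamb, the mouse | the east bank: the corn]
2. Farmer goes back to the west bank alone.  [the west bank: the cabbage, the ferret, the goat, the hen, the lamb, the mouse | the east bank: the corn]
3. Farmer goes to the east bank with the cabbage.  [the west bank: the ferret, the goat, the hen, the lamb, the mouse | the east bank: the cabbage, the corn]
4. Farmer goes back to the west bank alone.  [the west bank: the ferret, the goat, the hen, the lamb, the mouse | the east bank: the cabbage, the corn]
5. Farmer goes to the east bank with the mouse.  [the west bank: the ferret, the goat, the hen, the lamb | the east bank: the cabbage, the corn, the mouse]
6. Farmer goes back to the west bank alone.  [the west bank: the ferret, the goat, the hen, the lamb | the east bank: the cabbage, the corn, the mouse]
7. Farmer goes to the east bank with the hen.  [the west bank: the ferret, the goat, the lamb | the east bank: the cabbage, the corn, the hen, the mouse]
8. Farmer goes back to the west bank alone.  [the west bank: the ferret, the goat, the lamb | the east bank: the cabbage, the corn, the hen, the mouse]
9. Farmer goes to the east bank with the lamb.  [the west bank: the ferret, the goat | the east bank: the cabbage, the corn, the hen, the lamb, the mouse]
10. Farmer goes back to the west bank alone.  [the west bank: the ferret, the goat | the east bank: the cabbage, the corn, the hen, the lamb, the mouse]
11. Farmer goes to the east bank with the ferret.  [the west bank: the goat | the east bank: the cabbage, the corn, the ferret, the hen, the lamb, the mouse]
12. Farmer goes back to the west bank alone.  [the west bank: the goat | the east bank: the cabbage, the corn, the ferret, the hen, the lamb, the mouse]
13. Farmer goes to the east bank with the goat.  [the west bank: — | the east bank: the cabbage, the corn, the ferret, the goat, the hen, the lamb, the mouse]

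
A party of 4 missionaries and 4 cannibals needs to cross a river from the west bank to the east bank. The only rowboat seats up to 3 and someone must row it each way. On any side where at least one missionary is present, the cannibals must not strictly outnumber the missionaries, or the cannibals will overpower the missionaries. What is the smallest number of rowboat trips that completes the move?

Counting alone: each trip to the east bank takes at most 3 across and each return brings at least 1 back, so after t trips out (and t−1 returns) at most 3t − (t−1) of the 8 are across; that first reaches 8 at t = 4, so at least 7 crossings are needed.
The safety rule pushes this higher. Following every safe sequence of crossings, the most of the 8 that can be at the east bank as the rowboat arrives there on crossing 7 is 7 — never all 8.
So no plan with fewer than 9 crossings exists, and this one achieves 9:
1. 2 cannibals → the east bank.  (the west bank: 4M 2C; the east bank: 0M 2C)
2. 1 cannibal ← the west bank.  (the west bank: 4M 3C; the east bank: 0M 1C)
3. 3 cannibals → the east bank.  (the west bank: 4M 0C; the east bank: 0M 4C)
4. 1 cannibal ← the west bank.  (the west bank: 4M 1C; the east bank: 0M 3C)
5. 3 missionaries → the east bank.  (the west bank: 1M 1C; the east bank: 3M 3C)
6. 1 missionary and 1 cannibal ← the west bank.  (the west bank: 2M 2C; the east bank: 2M 2C)
7. 2 missionaries → the east bank.  (the west bank: 0M 2C; the east bank: 4M 2C)
8. 1 cannibal ← the west bank.  (the west bank: 0M 3C; the east bank: 4M 1C)
9. 3 cannibals → the east bank.  (the west bank: 0M 0C; the east bank: 4M 4C)

9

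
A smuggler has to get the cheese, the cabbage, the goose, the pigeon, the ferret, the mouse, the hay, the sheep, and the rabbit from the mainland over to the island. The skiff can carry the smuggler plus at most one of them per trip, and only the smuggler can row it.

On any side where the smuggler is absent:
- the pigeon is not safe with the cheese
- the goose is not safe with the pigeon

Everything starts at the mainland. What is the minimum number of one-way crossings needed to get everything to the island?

19

Counting alone: the smuggler can take at most 1 across per trip to the island, so moving all 9 needs at least 9 loaded trips out, with a return between consecutive ones — at least 17 crossings.
The safety rule pushes this higher. Following every safe sequence of crossings, the most of the 9 that can be at the island as the skiff arrives there on crossing 17 is 8 — never all 9.
So no plan with fewer than 19 crossings exists, and this one achieves 19:
1. Smuggler goes to the island with the pigeon.  [the mainland: the cabbage, the cheese, the ferret, the goose, the hay, the mouse, the rabbit, the sheep | the island: the pigeon]
2. Smuggler goes back to the mainland alone.  [the mainland: the cabbage, the cheese, the ferret, the goose, the hay, the mouse, the rabbit, the sheep | the island: the pigeon]
3. Smuggler goes to the island with the cheese.  [the mainland: the cabbage, the ferret, the goose, the hay, the mouse, the rabbit, the sheep | the island: the cheese, the pigeon]
4. Smuggler goes back to the mainland with the pigeon.  [the mainland: the cabbage, the ferret, the goose, the hay, the mouse, the pigeon, the rabbit, the sheep | the island: the cheese]
5. Smuggler goes to the island with the goose.  [the mainland: the cabbage, the ferret, the hay, the mouse, the pigeon, the rabbit, the sheep | the island: the cheese, the goose]
6. Smuggler goes back to the mainland alone.  [the mainland: the cabbage, the ferret, the hay, the mouse, the pigeon, the rabbit, the sheep | the island: the cheese, the goose]
7. Smuggler goes to the island with the cabbage.  [the mainland: the ferret, the hay, the mouse, the pigeon, the rabbit, the sheep | the island: the cabbage, the cheese, the goose]
8. Smuggler goes back to the mainland alone.  [the mainland: the ferret, the hay, the mouse, the pigeon, the rabbit, the sheep | the island: the cabbage, the cheese, the goose]
9. Smuggler goes to the island with the ferret.  [the mainland: the hay, the mouse, the pigeon, the rabbit, the sheep | the island: the cabbage, the cheese, the ferret, the goose]
10. Smuggler goes back to the mainland alone.  [the mainland: the hay, the mouse, the pigeon, the rabbit, the sheep | the island: the cabbage, the cheese, the ferret, the goose]
11. Smuggler goes to the island with the mouse.  [the mainland: the hay, the pigeon, the rabbit, the sheep | the island: the cabbage, the cheese, the ferret, the goose, the mouse]
12. Smuggler goes back to the mainland alone.  [the mainland: the hay, the pigeon, the rabbit, the sheep | the island: the cabbage, the cheese, the ferret, the goose, the mouse]
13. Smuggler goes to the island with the hay.  [the mainland: the pigeon, the rabbit, the sheep | the island: the cabbage, the cheese, the ferret, the goose, the hay, the mouse]
14. Smuggler goes back to the mainland alone.  [the mainland: the pigeon, the rabbit, the sheep | the island: the cabbage, the cheese, the ferret, the goose, the hay, the mouse]
15. Smuggler goes to the island with the sheep.  [the mainland: the pigeon, the rabbit | the island: the cabbage, the cheese, the ferret, the goose, the hay, the mouse, the sheep]
16. Smuggler goes back to the mainland alone.  [the mainland: the pigeon, the rabbit | the island: the cabbage, the cheese, the ferret, the goose, the hay, the mouse, the sheep]
17. Smuggler goes to the island with the rabbit.  [the mainland: the pigeon | the island: the cabbage, the cheese, the ferret, the goose, the hay, the mouse, the rabbit, the sheep]
18. Smuggler goes back to the mainland alone.  [the mainland: the pigeon | the island: the cabbage, the cheese, the ferret, the goose, the hay, the mouse, the rabbit, the sheep]
19. Smuggler goes to the island with the pigeon.  [the mainland: — | the island: the cabbage, the cheese, the ferret, the goose, the hay, the mouse, the pigeon, the rabbit, the sheep]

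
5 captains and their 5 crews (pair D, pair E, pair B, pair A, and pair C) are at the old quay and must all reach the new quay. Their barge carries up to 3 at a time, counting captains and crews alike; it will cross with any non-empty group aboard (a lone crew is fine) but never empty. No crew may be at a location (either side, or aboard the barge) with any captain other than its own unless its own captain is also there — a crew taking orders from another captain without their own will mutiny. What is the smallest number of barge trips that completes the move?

Counting alone: each trip to the new quay takes at most 3 across and each return brings at least 1 back, so after t trips out (and t−1 returns) at most 3t − (t−1) of the 10 are across; that first reaches 10 at t = 5, so at least 9 crossings are needed.
The safety rule pushes this higher. Following every safe sequence of crossings, the most of the 10 that can be at the new quay as the barge arrives there on crossing 9 is 9 — never all 10.
So no plan with fewer than 11 crossings exists, and this one achieves 11:
1. captain D and crew D cross → the new quay.
2. captain D crosses ← the old quay.
3. crew A, crew B, and crew E cross → the new quay.
4. crew D crosses ← the old quay.
5. captain A, captain B, and captain E cross → the new quay.
6. captain E and crew E cross ← the old quay.
7. captain C, captain D, and captain E cross → the new quay.
8. crew B crosses ← the old quay.
9. crew D and crew E cross → the new quay.
10. crew D crosses ← the old quay.
11. crew B, crew C, and crew D cross → the new quay.

11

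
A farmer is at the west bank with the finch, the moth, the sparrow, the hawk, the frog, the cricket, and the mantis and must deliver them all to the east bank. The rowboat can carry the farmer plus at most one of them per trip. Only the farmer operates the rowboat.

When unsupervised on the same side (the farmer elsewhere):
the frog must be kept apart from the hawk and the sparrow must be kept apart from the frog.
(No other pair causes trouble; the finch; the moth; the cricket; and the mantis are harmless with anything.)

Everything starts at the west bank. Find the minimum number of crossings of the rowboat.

Counting alone: the farmer can take at most 1 across per trip to the east bank, so moving all 7 needs at least 7 loaded trips out, with a return between consecutive ones — at least 13 crossings.
The safety rule pushes this higher. Following every safe sequence of crossings, the most of the 7 that can be at the east bank as the rowboat arrives there on crossing 13 is 6 — never all 7.
So no plan with fewer than 15 crossings exists, and this one achieves 15:
1. Farmer goes to the east bank with the frog.  [the west bank: the cricket, the finch, the hawk, the mantis, the moth, the sparrow | the east bank: the frog]
2. Farmer goes back to the west bank alone.  [the west bank: the cricket, the finch, the hawk, the mantis, the moth, the sparrow | the east bank: the frog]
3. Farmer goes to the east bank with the finch.  [the west bank: the cricket, the hawk, the mantis, the moth, the sparrow | the east bank: the finch, the frog]
4. Farmer goes back to the west bank alone.  [the west bank: the cricket, the hawk, the mantis, the moth, the sparrow | the east bank: the finch, the frog]
5. Farmer goes to the east bank with the moth.  [the west bank: the cricket, the hawk, the mantis, the sparrow | the east bank: the finch, the frog, the moth]
6. Farmer goes back to the west bank alone.  [the west bank: the cricket, the hawk, the mantis, the sparrow | the east bank: the finch, the frog, the moth]
7. Farmer goes to the east bank with the sparrow.  [the west bank: the cricket, the hawk, the mantis | the east bank: the finch, the frog, the moth, the sparrow]
8. Farmer goes back to the west bank with the frog.  [the west bank: the cricket, the frog, the hawk, the mantis | the east bank: the finch, the moth, the sparrow]
9. Farmer goes to the east bank with the hawk.  [the west bank: the cricket, the frog, the mantis | the east bank: the finch, the hawk, the moth, the sparrow]
10. Farmer goes back to the west bank alone.  [the west bank: the cricket, the frog, the mantis | the east bank: the finch, the hawk, the moth, the sparrow]
11. Farmer goes to the east bank with the cricket.  [the west bank: the frog, the mantis | the east bank: the cricket, the finch, the hawk, the moth, the sparrow]
12. Farmer goes back to the west bank alone.  [the west bank: the frog, the mantis | the east bank: the cricket, the finch, the hawk, the moth, the sparrow]
13. Farmer goes to the east bank with the mantis.  [the west bank: the frog | the east bank: the cricket, the finch, the hawk, the mantis, the moth, the sparrow]
14. Farmer goes back to the west bank alone.  [the west bank: the frog | the east bank: the cricket, the finch, the hawk, the mantis, the moth, the sparrow]
15. Farmer goes to the east bank with the frog.  [the west bank: — | the east bank: the cricket, the finch, the frog, the hawk, the mantis, the moth, the sparrow]

15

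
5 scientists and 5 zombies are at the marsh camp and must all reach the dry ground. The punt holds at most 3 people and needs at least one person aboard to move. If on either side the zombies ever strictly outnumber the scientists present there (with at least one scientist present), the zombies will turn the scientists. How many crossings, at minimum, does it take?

11

Counting alone: each trip to the dry ground takes at most 3 across and each return brings at least 1 back, so after t trips out (and t−1 returns) at most 3t − (t−1) of the 10 are across; that first reaches 10 at t = 5, so at least 9 crossings are needed.
The safety rule pushes this higher. Following every safe sequence of crossings, the most of the 10 that can be at the dry ground as the punt arrives there on crossing 9 is 9 — never all 10.
So no plan with fewer than 11 crossings exists, and this one achieves 11:
1. 2 zombies → the dry ground.  (the marsh camp: 5S 3Z; the dry ground: 0S 2Z)
2. 1 zombie ← the marsh camp.  (the marsh camp: 5S 4Z; the dry ground: 0S 1Z)
3. 3 zombies → the dry ground.  (the marsh camp: 5S 1Z; the dry ground: 0S 4Z)
4. 1 zombie ← the marsh camp.  (the marsh camp: 5S 2Z; the dry ground: 0S 3Z)
5. 3 scientists → the dry ground.  (the marsh camp: 2S 2Z; the dry ground: 3S 3Z)
6. 1 scientist and 1 zombie ← the marsh camp.  (the marsh camp: 3S 3Z; the dry ground: 2S 2Z)
7. 3 scientists → the dry ground.  (the marsh camp: 0S 3Z; the dry ground: 5S 2Z)
8. 1 zombie ← the marsh camp.  (the marsh camp: 0S 4Z; the dry ground: 5S 1Z)
9. 2 zombies → the dry ground.  (the marsh camp: 0S 2Z; the dry ground: 5S 3Z)
10. 1 zombie ← the marsh camp.  (the marsh camp: 0S 3Z; the dry ground: 5S 2Z)
11. 3 zombies → the dry ground.  (the marsh camp: 0S 0Z; the dry ground: 5S 5Z)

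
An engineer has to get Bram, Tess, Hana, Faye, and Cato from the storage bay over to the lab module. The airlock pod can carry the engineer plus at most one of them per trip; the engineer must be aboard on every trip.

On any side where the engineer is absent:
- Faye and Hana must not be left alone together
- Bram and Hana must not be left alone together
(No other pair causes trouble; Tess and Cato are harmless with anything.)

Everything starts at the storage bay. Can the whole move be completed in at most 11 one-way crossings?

Yes — this plan uses 11 crossings (≤ 11):
1. Engineer goes to the lab module with Hana.  [the storage bay: Bram, Cato, Faye, Tess | the lab module: Hana]
2. Engineer goes back to the storage bay alone.  [the storage bay: Bram, Cato, Faye, Tess | the lab module: Hana]
3. Engineer goes to the lab module with Bram.  [the storage bay: Cato, Faye, Tess | the lab module: Bram, Hana]
4. Engineer goes back to the storage bay with Hana.  [the storage bay: Cato, Faye, Hana, Tess | the lab module: Bram]
5. Engineer goes to the lab module with Faye.  [the storage bay: Cato, Hana, Tess | the lab module: Bram, Faye]
6. Engineer goes back to the storage bay alone.  [the storage bay: Cato, Hana, Tess | the lab module: Bram, Faye]
7. Engineer goes to the lab module with Tess.  [the storage bay: Cato, Hana | the lab module: Bram, Faye, Tess]
8. Engineer goes back to the storage bay alone.  [the storage bay: Cato, Hana | the lab module: Bram, Faye, Tess]
9. Engineer goes to the lab module with Cato.  [the storage bay: Hana | the lab module: Bram, Cato, Faye, Tess]
10. Engineer goes back to the storage bay alone.  [the storage bay: Hana | the lab module: Bram, Cato, Faye, Tess]
11. Engineer goes to the lab module with Hana.  [the storage bay: — | the lab module: Bram, Cato, Faye, Hana, Tess]

Yes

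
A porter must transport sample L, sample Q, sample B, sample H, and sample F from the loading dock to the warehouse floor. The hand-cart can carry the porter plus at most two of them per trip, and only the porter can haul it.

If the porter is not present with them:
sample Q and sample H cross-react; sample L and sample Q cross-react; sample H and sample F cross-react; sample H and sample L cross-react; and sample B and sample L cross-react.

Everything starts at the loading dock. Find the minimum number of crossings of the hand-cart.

7

Counting alone: the porter can take at most 2 across per trip to the warehouse floor, so moving all 5 needs at least 3 loaded trips out, with a return between consecutive ones — at least 5 crossings.
The safety rule pushes this higher. Following every safe sequence of crossings, the most of the 5 that can be at the warehouse floor as the hand-cart arrives there on crossing 5 is 4 — never all 5.
So no plan with fewer than 7 crossings exists, and this one achieves 7:
1. Porter goes to the warehouse floor with sample H and sample L.
2. Porter goes back to the loading dock with sample L.
3. Porter goes to the warehouse floor with sample B and sample L.
4. Porter goes back to the loading dock with sample L.
5. Porter goes to the warehouse floor with sample F and sample Q.
6. Porter goes back to the loading dock with sample H.
7. Porter goes to the warehouse floor with sample H and sample L.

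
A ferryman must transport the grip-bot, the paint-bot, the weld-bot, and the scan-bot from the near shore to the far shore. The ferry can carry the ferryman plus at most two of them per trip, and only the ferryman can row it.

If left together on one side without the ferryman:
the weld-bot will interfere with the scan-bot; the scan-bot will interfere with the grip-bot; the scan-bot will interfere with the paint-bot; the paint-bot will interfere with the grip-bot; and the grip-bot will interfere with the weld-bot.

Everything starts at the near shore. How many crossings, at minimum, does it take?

5

Counting alone: the ferryman can take at most 2 across per trip to the far shore, so moving all 4 needs at least 2 loaded trips out, with a return between consecutive ones — at least 3 crossings.
The safety rule pushes this higher. Following every safe sequence of crossings, the most of the 4 that can be at the far shore as the ferry arrives there on crossing 3 is 3 — never all 4.
So no plan with fewer than 5 crossings exists, and this one achieves 5:
1. Ferryman goes to the far shore with the grip-bot and the scan-bot.  [the near shore: the paint-bot, the weld-bot | the far shore: the grip-bot, the scan-bot]
2. Ferryman goes back to the near shore with the grip-bot.  [the near shore: the grip-bot, the paint-bot, the weld-bot | the far shore: the scan-bot]
3. Ferryman goes to the far shore with the paint-bot and the weld-bot.  [the near shore: the grip-bot | the far shore: the paint-bot, the scan-bot, the weld-bot]
4. Ferryman goes back to the near shore with the scan-bot.  [the near shore: the grip-bot, the scan-bot | the far shore: the paint-bot, the weld-bot]
5. Ferryman goes to the far shore with the grip-bot and the scan-bot.  [the near shore: — | the far shore: the grip-bot, the paint-bot, the scan-bot, the weld-bot]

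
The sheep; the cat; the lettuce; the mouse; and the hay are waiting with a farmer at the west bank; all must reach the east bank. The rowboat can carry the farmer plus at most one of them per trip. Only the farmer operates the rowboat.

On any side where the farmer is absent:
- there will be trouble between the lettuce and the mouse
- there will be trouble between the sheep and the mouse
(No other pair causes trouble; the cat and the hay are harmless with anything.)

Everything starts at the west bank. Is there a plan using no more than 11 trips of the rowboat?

Yes

Yes — this plan uses 11 crossings (≤ 11):
1. Farmer goes to the east bank with the mouse.  [the west bank: the cat, the hay, the lettuce, the sheep | the east bank: the mouse]
2. Farmer goes back to the west bank alone.  [the west bank: the cat, the hay, the lettuce, the sheep | the east bank: the mouse]
3. Farmer goes to the east bank with the sheep.  [the west bank: the cat, the hay, the lettuce | the east bank: the mouse, the sheep]
4. Farmer goes back to the west bank with the mouse.  [the west bank: the cat, the hay, the lettuce, the mouse | the east bank: the sheep]
5. Farmer goes to the east bank with the lettuce.  [the west bank: the cat, the hay, the mouse | the east bank: the lettuce, the sheep]
6. Farmer goes back to the west bank alone.  [the west bank: the cat, the hay, the mouse | the east bank: the lettuce, the sheep]
7. Farmer goes to the east bank with the cat.  [the west bank: the hay, the mouse | the east bank: the cat, the lettuce, the sheep]
8. Farmer goes back to the west bank alone.  [the west bank: the hay, the mouse | the east bank: the cat, the lettuce, the sheep]
9. Farmer goes to the east bank with the hay.  [the west bank: the mouse | the east bank: the cat, the hay, the lettuce, the sheep]
10. Farmer goes back to the west bank alone.  [the west bank: the mouse | the east bank: the cat, the hay, the lettuce, the sheep]
11. Farmer goes to the east bank with the mouse.  [the west bank: — | the east bank: the cat, the hay, the lettuce, the mouse, the sheep]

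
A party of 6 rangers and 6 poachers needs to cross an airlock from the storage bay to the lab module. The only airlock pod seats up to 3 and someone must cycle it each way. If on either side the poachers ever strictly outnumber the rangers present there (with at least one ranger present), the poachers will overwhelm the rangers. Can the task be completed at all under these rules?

Following every safe sequence of crossings from the start, the most of the 12 that can be at the lab module as the airlock pod arrives there on crossings 1, 3, 5 is 3, 5, 6 respectively; the best ever achieved is 6 of 12.
From crossing 7 on, no configuration arises that was not already reachable earlier: only 17 distinct safe configurations (who is on which side, and where the airlock pod is) can ever be reached, none of them has everyone across, and every continuation just revisits them. They are: 0 rangers + 0 poachers across (airlock pod back at the start); 0 rangers + 1 poacher across (airlock pod there); 0 rangers + 1 poacher across (airlock pod back at the start); 0 rangers + 2 poachers across (airlock pod there); 0 rangers + 2 poachers across (airlock pod back at the start); 0 rangers + 3 poachers across (airlock pod there); 0 rangers + 3 poachers across (airlock pod back at the start); 0 rangers + 4 poachers across (airlock pod there); 0 rangers + 4 poachers across (airlock pod back at the start); 0 rangers + 5 poachers across (airlock pod there); 0 rangers + 5 poachers across (airlock pod back at the start); 0 rangers + 6 poachers across (airlock pod there); 1 ranger + 1 poacher across (airlock pod there); 1 ranger + 1 poacher across (airlock pod back at the start); 2 rangers + 2 poachers across (airlock pod there); 2 rangers + 2 poachers across (airlock pod back at the start); 3 rangers + 3 poachers across (airlock pod there). So no valid plan exists.

No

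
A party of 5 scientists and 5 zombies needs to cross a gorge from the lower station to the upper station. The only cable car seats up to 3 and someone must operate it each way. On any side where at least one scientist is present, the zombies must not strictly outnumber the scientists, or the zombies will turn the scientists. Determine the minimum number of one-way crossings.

11

Counting alone: each trip to the upper station takes at most 3 across and each return brings at least 1 back, so after t trips out (and t−1 returns) at most 3t − (t−1) of the 10 are across; that first reaches 10 at t = 5, so at least 9 crossings are needed.
The safety rule pushes this higher. Following every safe sequence of crossings, the most of the 10 that can be at the upper station as the cable car arrives there on crossing 9 is 9 — never all 10.
So no plan with fewer than 11 crossings exists, and this one achieves 11:
1. 2 zombies → the upper station.  (the lower station: 5S 3Z; the upper station: 0S 2Z)
2. 1 zombie ← the lower station.  (the lower station: 5S 4Z; the upper station: 0S 1Z)
3. 3 zombies → the upper station.  (the lower station: 5S 1Z; the upper station: 0S 4Z)
4. 1 zombie ← the lower station.  (the lower station: 5S 2Z; the upper station: 0S 3Z)
5. 3 scientists → the upper station.  (the lower station: 2S 2Z; the upper station: 3S 3Z)
6. 1 scientist and 1 zombie ← the lower station.  (the lower station: 3S 3Z; the upper station: 2S 2Z)
7. 3 scientists → the upper station.  (the lower station: 0S 3Z; the upper station: 5S 2Z)
8. 1 zombie ← the lower station.  (the lower station: 0S 4Z; the upper station: 5S 1Z)
9. 2 zombies → the upper station.  (the lower station: 0S 2Z; the upper station: 5S 3Z)
10. 1 zombie ← the lower station.  (the lower station: 0S 3Z; the upper station: 5S 2Z)
11. 3 zombies → the upper station.  (the lower station: 0S 0Z; the upper station: 5S 5Z)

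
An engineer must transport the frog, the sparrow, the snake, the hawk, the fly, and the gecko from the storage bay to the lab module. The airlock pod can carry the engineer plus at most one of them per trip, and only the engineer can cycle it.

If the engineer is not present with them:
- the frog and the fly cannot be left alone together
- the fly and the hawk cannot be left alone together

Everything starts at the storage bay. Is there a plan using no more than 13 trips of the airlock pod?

Yes — this plan uses 13 crossings (≤ 13):
1. Engineer goes to the lab module with the fly.  [the storage bay: the frog, the gecko, the hawk, the snake, the sparrow | the lab module: the fly]
2. Engineer goes back to the storage bay alone.  [the storage bay: the frog, the gecko, the hawk, the snake, the sparrow | the lab module: the fly]
3. Engineer goes to the lab module with the frog.  [the storage bay: the gecko, the hawk, the snake, the sparrow | the lab module: the fly, the frog]
4. Engineer goes back to the storage bay with the fly.  [the storage bay: the fly, the gecko, the hawk, the snake, the sparrow | the lab module: the frog]
5. Engineer goes to the lab module with the hawk.  [the storage bay: the fly, the gecko, the snake, the sparrow | the lab module: the frog, the hawk]
6. Engineer goes back to the storage bay alone.  [the storage bay: the fly, the gecko, the snake, the sparrow | the lab module: the frog, the hawk]
7. Engineer goes to the lab module with the sparrow.  [the storage bay: the fly, the gecko, the snake | the lab module: the frog, the hawk, the sparrow]
8. Engineer goes back to the storage bay alone.  [the storage bay: the fly, the gecko, the snake | the lab module: the frog, the hawk, the sparrow]
9. Engineer goes to the lab module with the snake.  [the storage bay: the fly, the gecko | the lab module: the frog, the hawk, the snake, the sparrow]
10. Engineer goes back to the storage bay alone.  [the storage bay: the fly, the gecko | the lab module: the frog, the hawk, the snake, the sparrow]
11. Engineer goes to the lab module with the gecko.  [the storage bay: the fly | the lab module: the frog, the gecko, the hawk, the snake, the sparrow]
12. Engineer goes back to the storage bay alone.  [the storage bay: the fly | the lab module: the frog, the gecko, the hawk, the snake, the sparrow]
13. Engineer goes to the lab module with the fly.  [the storage bay: — | the lab module: the fly, the frog, the gecko, the hawk, the snake, the sparrow]

Yes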